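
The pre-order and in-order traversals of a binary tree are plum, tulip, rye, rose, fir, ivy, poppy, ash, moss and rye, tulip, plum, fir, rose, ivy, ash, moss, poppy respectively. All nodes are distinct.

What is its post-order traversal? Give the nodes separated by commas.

rye, tulip, fir, moss, ash, poppy, ivy, rose, plum

The first element of pre-order is the root; it splits in-order into left and right subtrees.
Root plum: left subtree has 2 nodes {rye, tulip}, right has 6 {fir, rose, ivy, ash, moss, poppy}.
  Root tulip: left subtree has 1 node {rye}, right has 0 { }.
  Root rose: left subtree has 1 node {fir}, right has 4 {ivy, ash, moss, poppy}.
    Root ivy: left subtree has 0 nodes { }, right has 3 {ash, moss, poppy}.
      Root poppy: left subtree has 2 nodes {ash, moss}, right has 0 { }.
        Root ash: left subtree has 0 nodes { }, right has 1 {moss}.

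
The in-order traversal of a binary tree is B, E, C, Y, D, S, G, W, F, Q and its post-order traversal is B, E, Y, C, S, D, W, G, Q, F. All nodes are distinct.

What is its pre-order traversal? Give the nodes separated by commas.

The last element of post-order is the root; it splits in-order into left and right subtrees.
Root F: left subtree has 8 nodes {B, E, C, Y, D, S, G, W}, right has 1 {Q}.
  Root G: left subtree has 6 nodes {B, E, C, Y, D, S}, right has 1 {W}.
    Root D: left subtree has 4 nodes {B, E, C, Y}, right has 1 {S}.
      Root C: left subtree has 2 nodes {B, E}, right has 1 {Y}.
        Root E: left subtree has 1 node {B}, right has 0 { }.

F, G, D, C, E, B, Y, S, W, Q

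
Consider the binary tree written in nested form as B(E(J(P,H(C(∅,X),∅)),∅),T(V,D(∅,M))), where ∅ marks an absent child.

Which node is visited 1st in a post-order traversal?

Post-order visits the left subtree, then the right subtree, then the node.
At B: go left to E.
  At E: go left to J.
    At J: go left to P.
      P is a leaf — visit P.
    At J: go right to H.
      At H: go left to C.
        At C: no left child.
        At C: go right to X.
          X is a leaf — visit X.
        Visit C.
      At H: no right child.
      Visit H.
    Visit J.
  At E: no right child.
  Visit E.
At B: go right to T.
  At T: go left to V.
    V is a leaf — visit V.
  At T: go right to D.
    At D: no left child.
    At D: go right to M.
      M is a leaf — visit M.
    Visit D.
  Visit T.
Visit B.
Full post-order sequence: P, X, C, H, J, E, V, M, D, T, B.

P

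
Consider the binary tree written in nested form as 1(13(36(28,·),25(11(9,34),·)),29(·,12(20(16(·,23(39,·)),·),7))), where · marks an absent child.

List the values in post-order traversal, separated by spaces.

Post-order visits the left subtree, then the right subtree, then the node.
At 1: go left to 13.
  At 13: go left to 36.
    At 36: go left to 28.
      28 is a leaf — visit 28.
    At 36: no right child.
    Visit 36.
  At 13: go right to 25.
    At 25: go left to 11.
      At 11: go left to 9.
        9 is a leaf — visit 9.
      At 11: go right to 34.
        34 is a leaf — visit 34.
      Visit 11.
    At 25: no right child.
    Visit 25.
  Visit 13.
At 1: go right to 29.
  At 29: no left child.
  At 29: go right to 12.
    At 12: go left to 20.
      At 20: go left to 16.
        At 16: no left child.
        At 16: go right to 23.
          At 23: go left to 39.
            39 is a leaf — visit 39.
          At 23: no right child.
          Visit 23.
        Visit 16.
      At 20: no right child.
      Visit 20.
    At 12: go right to 7.
      7 is a leaf — visit 7.
    Visit 12.
  Visit 29.
Visit 1.

28 36 9 34 11 25 13 39 23 16 20 7 12 29 1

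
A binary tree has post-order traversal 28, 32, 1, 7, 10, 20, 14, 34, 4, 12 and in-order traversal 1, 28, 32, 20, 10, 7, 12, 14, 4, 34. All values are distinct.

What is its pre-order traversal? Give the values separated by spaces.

The last element of post-order is the root; it splits in-order into left and right subtrees.
Root 12: left subtree has 6 nodes {1, 28, 32, 20, 10, 7}, right has 3 {14, 4, 34}.
  Root 20: left subtree has 3 nodes {1, 28, 32}, right has 2 {10, 7}.
    Root 1: left subtree has 0 nodes { }, right has 2 {28, 32}.
      Root 32: left subtree has 1 node {28}, right has 0 { }.
    Root 10: left subtree has 0 nodes { }, right has 1 {7}.
  Root 4: left subtree has 1 node {14}, right has 1 {34}.

12 20 1 32 28 10 7 4 14 34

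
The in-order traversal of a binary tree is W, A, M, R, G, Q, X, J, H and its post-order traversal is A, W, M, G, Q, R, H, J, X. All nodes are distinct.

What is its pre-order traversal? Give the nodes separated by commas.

The last element of post-order is the root; it splits in-order into left and right subtrees.
Root X: left subtree has 6 nodes {W, A, M, R, G, Q}, right has 2 {J, H}.
  Root R: left subtree has 3 nodes {W, A, M}, right has 2 {G, Q}.
    Root M: left subtree has 2 nodes {W, A}, right has 0 { }.
      Root W: left subtree has 0 nodes { }, right has 1 {A}.
    Root Q: left subtree has 1 node {G}, right has 0 { }.
  Root J: left subtree has 0 nodes { }, right has 1 {H}.

X, R, M, W, A, Q, G, J, H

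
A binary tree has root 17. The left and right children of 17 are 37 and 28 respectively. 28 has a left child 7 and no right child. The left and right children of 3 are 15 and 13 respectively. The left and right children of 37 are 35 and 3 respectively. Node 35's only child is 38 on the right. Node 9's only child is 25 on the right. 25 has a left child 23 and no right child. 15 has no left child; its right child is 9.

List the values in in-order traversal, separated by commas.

In-order visits the left subtree, then the node, then the right subtree.
At 17: go left to 37.
  At 37: go left to 35.
    At 35: no left child.
    Visit 35.
    At 35: go right to 38.
      38 is a leaf — visit 38.
  Visit 37.
  At 37: go right to 3.
    At 3: go left to 15.
      At 15: no left child.
      Visit 15.
      At 15: go right to 9.
        At 9: no left child.
        Visit 9.
        At 9: go right to 25.
          At 25: go left to 23.
            23 is a leaf — visit 23.
          Visit 25.
          At 25: no right child.
    Visit 3.
    At 3: go right to 13.
      13 is a leaf — visit 13.
Visit 17.
At 17: go right to 28.
  At 28: go left to 7.
    7 is a leaf — visit 7.
  Visit 28.
  At 28: no right child.

35, 38, 37, 15, 9, 23, 25, 3, 13, 17, 7, 28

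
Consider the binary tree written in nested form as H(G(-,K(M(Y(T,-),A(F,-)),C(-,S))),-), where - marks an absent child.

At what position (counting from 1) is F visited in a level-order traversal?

Level-order visits nodes level by level from the root, left to right within each level.
Level 0: H
Level 1: G
Level 2: K
Level 3: M, C
Level 4: Y, A, S
Level 5: T, F
Full level-order sequence: H, G, K, M, C, Y, A, S, T, F.

10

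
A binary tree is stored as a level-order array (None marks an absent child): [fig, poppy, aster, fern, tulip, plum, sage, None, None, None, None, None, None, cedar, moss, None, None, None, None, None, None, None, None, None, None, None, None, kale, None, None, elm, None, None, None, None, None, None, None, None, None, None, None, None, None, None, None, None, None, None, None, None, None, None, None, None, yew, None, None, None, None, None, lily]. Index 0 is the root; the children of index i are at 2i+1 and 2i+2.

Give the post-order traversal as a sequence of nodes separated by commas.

fern, tulip, poppy, plum, yew, kale, cedar, lily, elm, moss, sage, aster, fig

Post-order visits the left subtree, then the right subtree, then the node.
At fig: go left to poppy.
  At poppy: go left to fern.
    fern is a leaf — visit fern.
  At poppy: go right to tulip.
    tulip is a leaf — visit tulip.
  Visit poppy.
At fig: go right to aster.
  At aster: go left to plum.
    plum is a leaf — visit plum.
  At aster: go right to sage.
    At sage: go left to cedar.
      At cedar: go left to kale.
        At kale: go left to yew.
          yew is a leaf — visit yew.
        At kale: no right child.
        Visit kale.
      At cedar: no right child.
      Visit cedar.
    At sage: go right to moss.
      At moss: no left child.
      At moss: go right to elm.
        At elm: go left to lily.
          lily is a leaf — visit lily.
        At elm: no right child.
        Visit elm.
      Visit moss.
    Visit sage.
  Visit aster.
Visit fig.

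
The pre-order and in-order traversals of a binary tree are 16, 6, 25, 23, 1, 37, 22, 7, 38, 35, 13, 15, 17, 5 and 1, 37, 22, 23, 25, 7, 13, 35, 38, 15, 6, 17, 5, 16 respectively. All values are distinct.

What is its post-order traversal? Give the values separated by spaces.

22 37 1 23 13 35 15 38 7 25 5 17 6 16

The first element of pre-order is the root; it splits in-order into left and right subtrees.
Root 16: left subtree has 13 nodes {1, 37, 22, 23, 25, 7, 13, 35, 38, 15, 6, 17, 5}, right has 0 { }.
  Root 6: left subtree has 10 nodes {1, 37, 22, 23, 25, 7, 13, 35, 38, 15}, right has 2 {17, 5}.
    Root 25: left subtree has 4 nodes {1, 37, 22, 23}, right has 5 {7, 13, 35, 38, 15}.
      Root 23: left subtree has 3 nodes {1, 37, 22}, right has 0 { }.
        Root 1: left subtree has 0 nodes { }, right has 2 {37, 22}.
          Root 37: left subtree has 0 nodes { }, right has 1 {22}.
      Root 7: left subtree has 0 nodes { }, right has 4 {13, 35, 38, 15}.
        Root 38: left subtree has 2 nodes {13, 35}, right has 1 {15}.
          Root 35: left subtree has 1 node {13}, right has 0 { }.
    Root 17: left subtree has 0 nodes { }, right has 1 {5}.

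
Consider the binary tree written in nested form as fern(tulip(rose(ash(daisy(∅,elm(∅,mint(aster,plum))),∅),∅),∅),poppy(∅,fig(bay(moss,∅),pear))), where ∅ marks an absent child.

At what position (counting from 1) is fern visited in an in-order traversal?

In-order visits the left subtree, then the node, then the right subtree.
At fern: go left to tulip.
  At tulip: go left to rose.
    At rose: go left to ash.
      At ash: go left to daisy.
        At daisy: no left child.
        Visit daisy.
        At daisy: go right to elm.
          At elm: no left child.
          Visit elm.
          At elm: go right to mint.
            At mint: go left to aster.
              aster is a leaf — visit aster.
            Visit mint.
            At mint: go right to plum.
              plum is a leaf — visit plum.
      Visit ash.
      At ash: no right child.
    Visit rose.
    At rose: no right child.
  Visit tulip.
  At tulip: no right child.
Visit fern.
At fern: go right to poppy.
  At poppy: no left child.
  Visit poppy.
  At poppy: go right to fig.
    At fig: go left to bay.
      At bay: go left to moss.
        moss is a leaf — visit moss.
      Visit bay.
      At bay: no right child.
    Visit fig.
    At fig: go right to pear.
      pear is a leaf — visit pear.
Full in-order sequence: daisy, elm, aster, mint, plum, ash, rose, tulip, fern, poppy, moss, bay, fig, pear.

9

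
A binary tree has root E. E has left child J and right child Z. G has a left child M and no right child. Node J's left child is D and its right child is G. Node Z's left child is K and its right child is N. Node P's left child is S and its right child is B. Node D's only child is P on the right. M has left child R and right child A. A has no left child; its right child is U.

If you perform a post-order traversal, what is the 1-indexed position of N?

12

Post-order visits the left subtree, then the right subtree, then the node.
At E: go left to J.
  At J: go left to D.
    At D: no left child.
    At D: go right to P.
      At P: go left to S.
        S is a leaf — visit S.
      At P: go right to B.
        B is a leaf — visit B.
      Visit P.
    Visit D.
  At J: go right to G.
    At G: go left to M.
      At M: go left to R.
        R is a leaf — visit R.
      At M: go right to A.
        At A: no left child.
        At A: go right to U.
          U is a leaf — visit U.
        Visit A.
      Visit M.
    At G: no right child.
    Visit G.
  Visit J.
At E: go right to Z.
  At Z: go left to K.
    K is a leaf — visit K.
  At Z: go right to N.
    N is a leaf — visit N.
  Visit Z.
Visit E.
Full post-order sequence: S, B, P, D, R, U, A, M, G, J, K, N, Z, E.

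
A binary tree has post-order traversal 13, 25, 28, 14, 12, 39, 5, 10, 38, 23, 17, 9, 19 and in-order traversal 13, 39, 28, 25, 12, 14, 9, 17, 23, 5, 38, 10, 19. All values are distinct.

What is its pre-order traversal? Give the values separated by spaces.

The last element of post-order is the root; it splits in-order into left and right subtrees.
Root 19: left subtree has 12 nodes {13, 39, 28, 25, 12, 14, 9, 17, 23, 5, 38, 10}, right has 0 { }.
  Root 9: left subtree has 6 nodes {13, 39, 28, 25, 12, 14}, right has 5 {17, 23, 5, 38, 10}.
    Root 39: left subtree has 1 node {13}, right has 4 {28, 25, 12, 14}.
      Root 12: left subtree has 2 nodes {28, 25}, right has 1 {14}.
        Root 28: left subtree has 0 nodes { }, right has 1 {25}.
    Root 17: left subtree has 0 nodes { }, right has 4 {23, 5, 38, 10}.
      Root 23: left subtree has 0 nodes { }, right has 3 {5, 38, 10}.
        Root 38: left subtree has 1 node {5}, right has 1 {10}.

19 9 39 13 12 28 25 14 17 23 38 5 10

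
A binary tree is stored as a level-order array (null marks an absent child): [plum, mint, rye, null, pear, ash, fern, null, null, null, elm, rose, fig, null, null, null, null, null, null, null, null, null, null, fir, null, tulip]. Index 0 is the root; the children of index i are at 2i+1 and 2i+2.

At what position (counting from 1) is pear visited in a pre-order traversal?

Pre-order visits the node, then its left subtree, then its right subtree.
Visit plum.
At plum: go left to mint.
  Visit mint.
  At mint: no left child.
  At mint: go right to pear.
    Visit pear.
    At pear: no left child.
    At pear: go right to elm.
      elm is a leaf — visit elm.
At plum: go right to rye.
  Visit rye.
  At rye: go left to ash.
    Visit ash.
    At ash: go left to rose.
      Visit rose.
      At rose: go left to fir.
        fir is a leaf — visit fir.
      At rose: no right child.
    At ash: go right to fig.
      Visit fig.
      At fig: go left to tulip.
        tulip is a leaf — visit tulip.
      At fig: no right child.
  At rye: go right to fern.
    fern is a leaf — visit fern.
Full pre-order sequence: plum, mint, pear, elm, rye, ash, rose, fir, fig, tulip, fern.

3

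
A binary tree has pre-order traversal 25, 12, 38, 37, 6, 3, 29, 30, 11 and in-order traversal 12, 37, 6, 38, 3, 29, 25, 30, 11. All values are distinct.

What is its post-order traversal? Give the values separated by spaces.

6 37 29 3 38 12 11 30 25

The first element of pre-order is the root; it splits in-order into left and right subtrees.
Root 25: left subtree has 6 nodes {12, 37, 6, 38, 3, 29}, right has 2 {30, 11}.
  Root 12: left subtree has 0 nodes { }, right has 5 {37, 6, 38, 3, 29}.
    Root 38: left subtree has 2 nodes {37, 6}, right has 2 {3, 29}.
      Root 37: left subtree has 0 nodes { }, right has 1 {6}.
      Root 3: left subtree has 0 nodes { }, right has 1 {29}.
  Root 30: left subtree has 0 nodes { }, right has 1 {11}.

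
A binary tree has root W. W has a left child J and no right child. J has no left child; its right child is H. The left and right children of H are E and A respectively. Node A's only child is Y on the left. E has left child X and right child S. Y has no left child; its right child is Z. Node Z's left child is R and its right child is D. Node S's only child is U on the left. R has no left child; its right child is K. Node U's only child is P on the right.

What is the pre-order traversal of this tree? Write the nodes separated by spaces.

Pre-order visits the node, then its left subtree, then its right subtree.
Visit W.
At W: go left to J.
  Visit J.
  At J: no left child.
  At J: go right to H.
    Visit H.
    At H: go left to E.
      Visit E.
      At E: go left to X.
        X is a leaf — visit X.
      At E: go right to S.
        Visit S.
        At S: go left to U.
          Visit U.
          At U: no left child.
          At U: go right to P.
            P is a leaf — visit P.
        At S: no right child.
    At H: go right to A.
      Visit A.
      At A: go left to Y.
        Visit Y.
        At Y: no left child.
        At Y: go right to Z.
          Visit Z.
          At Z: go left to R.
            Visit R.
            At R: no left child.
            At R: go right to K.
              K is a leaf — visit K.
          At Z: go right to D.
            D is a leaf — visit D.
      At A: no right child.
At W: no right child.

W J H E X S U P A Y Z R K D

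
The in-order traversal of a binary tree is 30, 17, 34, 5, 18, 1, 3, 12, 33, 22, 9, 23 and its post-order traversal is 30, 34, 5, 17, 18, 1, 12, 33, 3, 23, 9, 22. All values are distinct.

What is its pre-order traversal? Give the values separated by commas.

The last element of post-order is the root; it splits in-order into left and right subtrees.
Root 22: left subtree has 9 nodes {30, 17, 34, 5, 18, 1, 3, 12, 33}, right has 2 {9, 23}.
  Root 3: left subtree has 6 nodes {30, 17, 34, 5, 18, 1}, right has 2 {12, 33}.
    Root 1: left subtree has 5 nodes {30, 17, 34, 5, 18}, right has 0 { }.
      Root 18: left subtree has 4 nodes {30, 17, 34, 5}, right has 0 { }.
        Root 17: left subtree has 1 node {30}, right has 2 {34, 5}.
          Root 5: left subtree has 1 node {34}, right has 0 { }.
    Root 33: left subtree has 1 node {12}, right has 0 { }.
  Root 9: left subtree has 0 nodes { }, right has 1 {23}.

22, 3, 1, 18, 17, 30, 5, 34, 33, 12, 9, 23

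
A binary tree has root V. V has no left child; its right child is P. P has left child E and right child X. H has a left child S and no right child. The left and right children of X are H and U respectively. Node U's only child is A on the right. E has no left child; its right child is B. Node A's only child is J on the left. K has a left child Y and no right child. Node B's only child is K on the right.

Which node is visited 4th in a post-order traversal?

Post-order visits the left subtree, then the right subtree, then the node.
At V: no left child.
At V: go right to P.
  At P: go left to E.
    At E: no left child.
    At E: go right to B.
      At B: no left child.
      At B: go right to K.
        At K: go left to Y.
          Y is a leaf — visit Y.
        At K: no right child.
        Visit K.
      Visit B.
    Visit E.
  At P: go right to X.
    At X: go left to H.
      At H: go left to S.
        S is a leaf — visit S.
      At H: no right child.
      Visit H.
    At X: go right to U.
      At U: no left child.
      At U: go right to A.
        At A: go left to J.
          J is a leaf — visit J.
        At A: no right child.
        Visit A.
      Visit U.
    Visit X.
  Visit P.
Visit V.
Full post-order sequence: Y, K, B, E, S, H, J, A, U, X, P, V.

E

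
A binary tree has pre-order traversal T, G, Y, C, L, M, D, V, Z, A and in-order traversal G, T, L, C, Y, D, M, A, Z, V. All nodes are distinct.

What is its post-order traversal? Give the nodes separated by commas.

G, L, C, D, A, Z, V, M, Y, T

The first element of pre-order is the root; it splits in-order into left and right subtrees.
Root T: left subtree has 1 node {G}, right has 8 {L, C, Y, D, M, A, Z, V}.
  Root Y: left subtree has 2 nodes {L, C}, right has 5 {D, M, A, Z, V}.
    Root C: left subtree has 1 node {L}, right has 0 { }.
    Root M: left subtree has 1 node {D}, right has 3 {A, Z, V}.
      Root V: left subtree has 2 nodes {A, Z}, right has 0 { }.
        Root Z: left subtree has 1 node {A}, right has 0 { }.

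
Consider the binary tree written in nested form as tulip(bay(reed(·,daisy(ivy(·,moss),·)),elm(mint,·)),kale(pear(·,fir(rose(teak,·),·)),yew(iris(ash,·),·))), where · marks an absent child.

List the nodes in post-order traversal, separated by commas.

moss, ivy, daisy, reed, mint, elm, bay, teak, rose, fir, pear, ash, iris, yew, kale, tulip

Post-order visits the left subtree, then the right subtree, then the node.
At tulip: go left to bay.
  At bay: go left to reed.
    At reed: no left child.
    At reed: go right to daisy.
      At daisy: go left to ivy.
        At ivy: no left child.
        At ivy: go right to moss.
          moss is a leaf — visit moss.
        Visit ivy.
      At daisy: no right child.
      Visit daisy.
    Visit reed.
  At bay: go right to elm.
    At elm: go left to mint.
      mint is a leaf — visit mint.
    At elm: no right child.
    Visit elm.
  Visit bay.
At tulip: go right to kale.
  At kale: go left to pear.
    At pear: no left child.
    At pear: go right to fir.
      At fir: go left to rose.
        At rose: go left to teak.
          teak is a leaf — visit teak.
        At rose: no right child.
        Visit rose.
      At fir: no right child.
      Visit fir.
    Visit pear.
  At kale: go right to yew.
    At yew: go left to iris.
      At iris: go left to ash.
        ash is a leaf — visit ash.
      At iris: no right child.
      Visit iris.
    At yew: no right child.
    Visit yew.
  Visit kale.
Visit tulip.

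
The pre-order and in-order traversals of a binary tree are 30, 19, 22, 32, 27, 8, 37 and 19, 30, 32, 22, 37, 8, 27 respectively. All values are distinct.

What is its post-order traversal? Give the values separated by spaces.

The first element of pre-order is the root; it splits in-order into left and right subtrees.
Root 30: left subtree has 1 node {19}, right has 5 {32, 22, 37, 8, 27}.
  Root 22: left subtree has 1 node {32}, right has 3 {37, 8, 27}.
    Root 27: left subtree has 2 nodes {37, 8}, right has 0 { }.
      Root 8: left subtree has 1 node {37}, right has 0 { }.

19 32 37 8 27 22 30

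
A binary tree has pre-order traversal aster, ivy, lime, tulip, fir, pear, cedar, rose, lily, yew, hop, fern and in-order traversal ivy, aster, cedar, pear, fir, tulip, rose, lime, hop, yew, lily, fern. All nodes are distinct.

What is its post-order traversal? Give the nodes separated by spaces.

ivy cedar pear fir rose tulip hop yew fern lily lime aster

The first element of pre-order is the root; it splits in-order into left and right subtrees.
Root aster: left subtree has 1 node {ivy}, right has 10 {cedar, pear, fir, tulip, rose, lime, hop, yew, lily, fern}.
  Root lime: left subtree has 5 nodes {cedar, pear, fir, tulip, rose}, right has 4 {hop, yew, lily, fern}.
    Root tulip: left subtree has 3 nodes {cedar, pear, fir}, right has 1 {rose}.
      Root fir: left subtree has 2 nodes {cedar, pear}, right has 0 { }.
        Root pear: left subtree has 1 node {cedar}, right has 0 { }.
    Root lily: left subtree has 2 nodes {hop, yew}, right has 1 {fern}.
      Root yew: left subtree has 1 node {hop}, right has 0 { }.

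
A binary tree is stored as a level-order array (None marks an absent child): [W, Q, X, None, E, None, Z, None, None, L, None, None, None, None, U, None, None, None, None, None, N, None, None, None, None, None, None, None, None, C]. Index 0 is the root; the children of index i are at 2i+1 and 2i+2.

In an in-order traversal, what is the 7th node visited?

In-order visits the left subtree, then the node, then the right subtree.
At W: go left to Q.
  At Q: no left child.
  Visit Q.
  At Q: go right to E.
    At E: go left to L.
      At L: no left child.
      Visit L.
      At L: go right to N.
        N is a leaf — visit N.
    Visit E.
    At E: no right child.
Visit W.
At W: go right to X.
  At X: no left child.
  Visit X.
  At X: go right to Z.
    At Z: no left child.
    Visit Z.
    At Z: go right to U.
      At U: go left to C.
        C is a leaf — visit C.
      Visit U.
      At U: no right child.
Full in-order sequence: Q, L, N, E, W, X, Z, C, U.

Z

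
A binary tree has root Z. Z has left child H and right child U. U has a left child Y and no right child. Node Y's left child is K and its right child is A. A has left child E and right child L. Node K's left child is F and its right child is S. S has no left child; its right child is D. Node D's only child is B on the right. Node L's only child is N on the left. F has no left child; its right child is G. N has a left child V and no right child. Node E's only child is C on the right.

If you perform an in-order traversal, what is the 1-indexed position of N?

14

In-order visits the left subtree, then the node, then the right subtree.
At Z: go left to H.
  H is a leaf — visit H.
Visit Z.
At Z: go right to U.
  At U: go left to Y.
    At Y: go left to K.
      At K: go left to F.
        At F: no left child.
        Visit F.
        At F: go right to G.
          G is a leaf — visit G.
      Visit K.
      At K: go right to S.
        At S: no left child.
        Visit S.
        At S: go right to D.
          At D: no left child.
          Visit D.
          At D: go right to B.
            B is a leaf — visit B.
    Visit Y.
    At Y: go right to A.
      At A: go left to E.
        At E: no left child.
        Visit E.
        At E: go right to C.
          C is a leaf — visit C.
      Visit A.
      At A: go right to L.
        At L: go left to N.
          At N: go left to V.
            V is a leaf — visit V.
          Visit N.
          At N: no right child.
        Visit L.
        At L: no right child.
  Visit U.
  At U: no right child.
Full in-order sequence: H, Z, F, G, K, S, D, B, Y, E, C, A, V, N, L, U.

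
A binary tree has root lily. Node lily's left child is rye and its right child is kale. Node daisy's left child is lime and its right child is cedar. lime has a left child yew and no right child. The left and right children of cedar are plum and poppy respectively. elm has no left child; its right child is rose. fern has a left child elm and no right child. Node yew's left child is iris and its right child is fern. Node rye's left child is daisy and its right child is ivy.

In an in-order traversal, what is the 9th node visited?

cedar

In-order visits the left subtree, then the node, then the right subtree.
At lily: go left to rye.
  At rye: go left to daisy.
    At daisy: go left to lime.
      At lime: go left to yew.
        At yew: go left to iris.
          iris is a leaf — visit iris.
        Visit yew.
        At yew: go right to fern.
          At fern: go left to elm.
            At elm: no left child.
            Visit elm.
            At elm: go right to rose.
              rose is a leaf — visit rose.
          Visit fern.
          At fern: no right child.
      Visit lime.
      At lime: no right child.
    Visit daisy.
    At daisy: go right to cedar.
      At cedar: go left to plum.
        plum is a leaf — visit plum.
      Visit cedar.
      At cedar: go right to poppy.
        poppy is a leaf — visit poppy.
  Visit rye.
  At rye: go right to ivy.
    ivy is a leaf — visit ivy.
Visit lily.
At lily: go right to kale.
  kale is a leaf — visit kale.
Full in-order sequence: iris, yew, elm, rose, fern, lime, daisy, plum, cedar, poppy, rye, ivy, lily, kale.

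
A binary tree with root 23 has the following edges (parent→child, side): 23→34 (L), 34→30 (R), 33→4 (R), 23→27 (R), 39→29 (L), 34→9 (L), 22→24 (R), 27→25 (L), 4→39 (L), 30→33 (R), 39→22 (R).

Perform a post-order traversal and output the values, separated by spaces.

Post-order visits the left subtree, then the right subtree, then the node.
At 23: go left to 34.
  At 34: go left to 9.
    9 is a leaf — visit 9.
  At 34: go right to 30.
    At 30: no left child.
    At 30: go right to 33.
      At 33: no left child.
      At 33: go right to 4.
        At 4: go left to 39.
          At 39: go left to 29.
            29 is a leaf — visit 29.
          At 39: go right to 22.
            At 22: no left child.
            At 22: go right to 24.
              24 is a leaf — visit 24.
            Visit 22.
          Visit 39.
        At 4: no right child.
        Visit 4.
      Visit 33.
    Visit 30.
  Visit 34.
At 23: go right to 27.
  At 27: go left to 25.
    25 is a leaf — visit 25.
  At 27: no right child.
  Visit 27.
Visit 23.

9 29 24 22 39 4 33 30 34 25 27 23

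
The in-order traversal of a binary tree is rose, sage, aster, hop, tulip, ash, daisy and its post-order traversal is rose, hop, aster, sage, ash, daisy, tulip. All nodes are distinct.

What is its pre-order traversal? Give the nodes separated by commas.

tulip, sage, rose, aster, hop, daisy, ash

The last element of post-order is the root; it splits in-order into left and right subtrees.
Root tulip: left subtree has 4 nodes {rose, sage, aster, hop}, right has 2 {ash, daisy}.
  Root sage: left subtree has 1 node {rose}, right has 2 {aster, hop}.
    Root aster: left subtree has 0 nodes { }, right has 1 {hop}.
  Root daisy: left subtree has 1 node {ash}, right has 0 { }.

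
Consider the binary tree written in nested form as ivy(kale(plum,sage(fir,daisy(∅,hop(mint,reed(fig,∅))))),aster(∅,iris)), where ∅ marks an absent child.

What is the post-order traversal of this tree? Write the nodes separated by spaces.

plum fir mint fig reed hop daisy sage kale iris aster ivy

Post-order visits the left subtree, then the right subtree, then the node.
At ivy: go left to kale.
  At kale: go left to plum.
    plum is a leaf — visit plum.
  At kale: go right to sage.
    At sage: go left to fir.
      fir is a leaf — visit fir.
    At sage: go right to daisy.
      At daisy: no left child.
      At daisy: go right to hop.
        At hop: go left to mint.
          mint is a leaf — visit mint.
        At hop: go right to reed.
          At reed: go left to fig.
            fig is a leaf — visit fig.
          At reed: no right child.
          Visit reed.
        Visit hop.
      Visit daisy.
    Visit sage.
  Visit kale.
At ivy: go right to aster.
  At aster: no left child.
  At aster: go right to iris.
    iris is a leaf — visit iris.
  Visit aster.
Visit ivy.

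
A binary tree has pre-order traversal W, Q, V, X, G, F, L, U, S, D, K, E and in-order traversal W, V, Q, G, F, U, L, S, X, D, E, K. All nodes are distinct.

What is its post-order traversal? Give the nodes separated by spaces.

The first element of pre-order is the root; it splits in-order into left and right subtrees.
Root W: left subtree has 0 nodes { }, right has 11 {V, Q, G, F, U, L, S, X, D, E, K}.
  Root Q: left subtree has 1 node {V}, right has 9 {G, F, U, L, S, X, D, E, K}.
    Root X: left subtree has 5 nodes {G, F, U, L, S}, right has 3 {D, E, K}.
      Root G: left subtree has 0 nodes { }, right has 4 {F, U, L, S}.
        Root F: left subtree has 0 nodes { }, right has 3 {U, L, S}.
          Root L: left subtree has 1 node {U}, right has 1 {S}.
      Root D: left subtree has 0 nodes { }, right has 2 {E, K}.
        Root K: left subtree has 1 node {E}, right has 0 { }.

V U S L F G E K D X Q W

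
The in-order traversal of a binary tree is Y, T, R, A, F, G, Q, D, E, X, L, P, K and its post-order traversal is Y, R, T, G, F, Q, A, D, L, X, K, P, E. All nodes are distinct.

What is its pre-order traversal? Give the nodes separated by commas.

The last element of post-order is the root; it splits in-order into left and right subtrees.
Root E: left subtree has 8 nodes {Y, T, R, A, F, G, Q, D}, right has 4 {X, L, P, K}.
  Root D: left subtree has 7 nodes {Y, T, R, A, F, G, Q}, right has 0 { }.
    Root A: left subtree has 3 nodes {Y, T, R}, right has 3 {F, G, Q}.
      Root T: left subtree has 1 node {Y}, right has 1 {R}.
      Root Q: left subtree has 2 nodes {F, G}, right has 0 { }.
        Root F: left subtree has 0 nodes { }, right has 1 {G}.
  Root P: left subtree has 2 nodes {X, L}, right has 1 {K}.
    Root X: left subtree has 0 nodes { }, right has 1 {L}.

E, D, A, T, Y, R, Q, F, G, P, X, L, K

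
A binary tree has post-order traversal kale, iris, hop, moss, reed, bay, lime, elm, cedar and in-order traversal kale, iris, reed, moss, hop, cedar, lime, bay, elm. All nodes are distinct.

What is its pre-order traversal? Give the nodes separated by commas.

cedar, reed, iris, kale, moss, hop, elm, lime, bay

The last element of post-order is the root; it splits in-order into left and right subtrees.
Root cedar: left subtree has 5 nodes {kale, iris, reed, moss, hop}, right has 3 {lime, bay, elm}.
  Root reed: left subtree has 2 nodes {kale, iris}, right has 2 {moss, hop}.
    Root iris: left subtree has 1 node {kale}, right has 0 { }.
    Root moss: left subtree has 0 nodes { }, right has 1 {hop}.
  Root elm: left subtree has 2 nodes {lime, bay}, right has 0 { }.
    Root lime: left subtree has 0 nodes { }, right has 1 {bay}.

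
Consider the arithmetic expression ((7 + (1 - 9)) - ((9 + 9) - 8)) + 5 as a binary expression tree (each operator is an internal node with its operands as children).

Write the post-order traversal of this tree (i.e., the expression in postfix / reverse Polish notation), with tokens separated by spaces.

Post-order on an expression tree gives postfix notation: for each operator, emit left operand, right operand, then the operator.

7 1 9 - + 9 9 + 8 - - 5 +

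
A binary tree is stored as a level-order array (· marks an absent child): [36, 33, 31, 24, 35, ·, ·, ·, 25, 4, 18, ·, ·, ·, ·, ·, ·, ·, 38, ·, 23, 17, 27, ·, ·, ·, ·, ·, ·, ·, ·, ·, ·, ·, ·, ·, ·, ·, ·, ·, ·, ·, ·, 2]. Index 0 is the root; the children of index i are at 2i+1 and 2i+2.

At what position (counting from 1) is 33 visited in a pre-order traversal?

2

Pre-order visits the node, then its left subtree, then its right subtree.
Visit 36.
At 36: go left to 33.
  Visit 33.
  At 33: go left to 24.
    Visit 24.
    At 24: no left child.
    At 24: go right to 25.
      Visit 25.
      At 25: no left child.
      At 25: go right to 38.
        38 is a leaf — visit 38.
  At 33: go right to 35.
    Visit 35.
    At 35: go left to 4.
      Visit 4.
      At 4: no left child.
      At 4: go right to 23.
        23 is a leaf — visit 23.
    At 35: go right to 18.
      Visit 18.
      At 18: go left to 17.
        Visit 17.
        At 17: go left to 2.
          2 is a leaf — visit 2.
        At 17: no right child.
      At 18: go right to 27.
        27 is a leaf — visit 27.
At 36: go right to 31.
  31 is a leaf — visit 31.
Full pre-order sequence: 36, 33, 24, 25, 38, 35, 4, 23, 18, 17, 2, 27, 31.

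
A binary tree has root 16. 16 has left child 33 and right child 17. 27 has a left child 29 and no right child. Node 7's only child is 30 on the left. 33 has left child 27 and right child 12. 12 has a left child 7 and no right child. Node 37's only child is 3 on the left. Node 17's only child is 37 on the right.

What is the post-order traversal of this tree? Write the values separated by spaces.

Post-order visits the left subtree, then the right subtree, then the node.
At 16: go left to 33.
  At 33: go left to 27.
    At 27: go left to 29.
      29 is a leaf — visit 29.
    At 27: no right child.
    Visit 27.
  At 33: go right to 12.
    At 12: go left to 7.
      At 7: go left to 30.
        30 is a leaf — visit 30.
      At 7: no right child.
      Visit 7.
    At 12: no right child.
    Visit 12.
  Visit 33.
At 16: go right to 17.
  At 17: no left child.
  At 17: go right to 37.
    At 37: go left to 3.
      3 is a leaf — visit 3.
    At 37: no right child.
    Visit 37.
  Visit 17.
Visit 16.

29 27 30 7 12 33 3 37 17 16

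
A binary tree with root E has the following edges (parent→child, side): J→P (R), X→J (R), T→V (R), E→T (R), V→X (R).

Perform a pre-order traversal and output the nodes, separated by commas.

Pre-order visits the node, then its left subtree, then its right subtree.
Visit E.
At E: no left child.
At E: go right to T.
  Visit T.
  At T: no left child.
  At T: go right to V.
    Visit V.
    At V: no left child.
    At V: go right to X.
      Visit X.
      At X: no left child.
      At X: go right to J.
        Visit J.
        At J: no left child.
        At J: go right to P.
          P is a leaf — visit P.

E, T, V, X, J, P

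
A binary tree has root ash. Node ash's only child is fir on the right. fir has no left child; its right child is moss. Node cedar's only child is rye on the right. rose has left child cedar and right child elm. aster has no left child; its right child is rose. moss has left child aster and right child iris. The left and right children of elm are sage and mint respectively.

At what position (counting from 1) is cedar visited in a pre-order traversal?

6

Pre-order visits the node, then its left subtree, then its right subtree.
Visit ash.
At ash: no left child.
At ash: go right to fir.
  Visit fir.
  At fir: no left child.
  At fir: go right to moss.
    Visit moss.
    At moss: go left to aster.
      Visit aster.
      At aster: no left child.
      At aster: go right to rose.
        Visit rose.
        At rose: go left to cedar.
          Visit cedar.
          At cedar: no left child.
          At cedar: go right to rye.
            rye is a leaf — visit rye.
        At rose: go right to elm.
          Visit elm.
          At elm: go left to sage.
            sage is a leaf — visit sage.
          At elm: go right to mint.
            mint is a leaf — visit mint.
    At moss: go right to iris.
      iris is a leaf — visit iris.
Full pre-order sequence: ash, fir, moss, aster, rose, cedar, rye, elm, sage, mint, iris.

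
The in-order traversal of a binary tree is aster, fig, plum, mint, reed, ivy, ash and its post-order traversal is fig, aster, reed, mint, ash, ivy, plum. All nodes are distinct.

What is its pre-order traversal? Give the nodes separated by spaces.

The last element of post-order is the root; it splits in-order into left and right subtrees.
Root plum: left subtree has 2 nodes {aster, fig}, right has 4 {mint, reed, ivy, ash}.
  Root aster: left subtree has 0 nodes { }, right has 1 {fig}.
  Root ivy: left subtree has 2 nodes {mint, reed}, right has 1 {ash}.
    Root mint: left subtree has 0 nodes { }, right has 1 {reed}.

plum aster fig ivy mint reed ash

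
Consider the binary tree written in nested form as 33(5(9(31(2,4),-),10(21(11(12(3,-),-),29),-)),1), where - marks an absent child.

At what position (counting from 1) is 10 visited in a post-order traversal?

10

Post-order visits the left subtree, then the right subtree, then the node.
At 33: go left to 5.
  At 5: go left to 9.
    At 9: go left to 31.
      At 31: go left to 2.
        2 is a leaf — visit 2.
      At 31: go right to 4.
        4 is a leaf — visit 4.
      Visit 31.
    At 9: no right child.
    Visit 9.
  At 5: go right to 10.
    At 10: go left to 21.
      At 21: go left to 11.
        At 11: go left to 12.
          At 12: go left to 3.
            3 is a leaf — visit 3.
          At 12: no right child.
          Visit 12.
        At 11: no right child.
        Visit 11.
      At 21: go right to 29.
        29 is a leaf — visit 29.
      Visit 21.
    At 10: no right child.
    Visit 10.
  Visit 5.
At 33: go right to 1.
  1 is a leaf — visit 1.
Visit 33.
Full post-order sequence: 2, 4, 31, 9, 3, 12, 11, 29, 21, 10, 5, 1, 33.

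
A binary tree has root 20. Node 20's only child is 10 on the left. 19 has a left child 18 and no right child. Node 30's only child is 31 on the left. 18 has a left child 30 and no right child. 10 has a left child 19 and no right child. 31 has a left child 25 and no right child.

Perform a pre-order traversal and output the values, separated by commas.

20, 10, 19, 18, 30, 31, 25

Pre-order visits the node, then its left subtree, then its right subtree.
Visit 20.
At 20: go left to 10.
  Visit 10.
  At 10: go left to 19.
    Visit 19.
    At 19: go left to 18.
      Visit 18.
      At 18: go left to 30.
        Visit 30.
        At 30: go left to 31.
          Visit 31.
          At 31: go left to 25.
            25 is a leaf — visit 25.
          At 31: no right child.
        At 30: no right child.
      At 18: no right child.
    At 19: no right child.
  At 10: no right child.
At 20: no right child.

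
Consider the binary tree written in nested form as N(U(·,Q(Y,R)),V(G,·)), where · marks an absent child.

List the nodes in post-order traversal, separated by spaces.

Y R Q U G V N

Post-order visits the left subtree, then the right subtree, then the node.
At N: go left to U.
  At U: no left child.
  At U: go right to Q.
    At Q: go left to Y.
      Y is a leaf — visit Y.
    At Q: go right to R.
      R is a leaf — visit R.
    Visit Q.
  Visit U.
At N: go right to V.
  At V: go left to G.
    G is a leaf — visit G.
  At V: no right child.
  Visit V.
Visit N.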